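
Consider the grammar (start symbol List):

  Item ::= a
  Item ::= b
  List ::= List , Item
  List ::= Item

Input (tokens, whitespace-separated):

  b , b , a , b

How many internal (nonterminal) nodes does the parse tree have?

8

[List [List [List [List [Item b]] , [Item b]] , [Item a]] , [Item b]]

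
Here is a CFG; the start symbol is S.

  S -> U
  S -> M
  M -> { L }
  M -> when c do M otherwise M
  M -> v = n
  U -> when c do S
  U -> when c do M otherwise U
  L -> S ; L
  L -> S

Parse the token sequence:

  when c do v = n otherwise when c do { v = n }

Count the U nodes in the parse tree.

2

[S [U when c do [M v = n] otherwise [U when c do [S [M { [L [S [M v = n]]] }]]]]]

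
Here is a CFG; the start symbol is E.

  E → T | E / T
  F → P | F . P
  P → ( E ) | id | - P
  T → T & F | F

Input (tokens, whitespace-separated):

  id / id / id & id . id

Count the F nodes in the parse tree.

[E [E [E [T [F [P id]]]] / [T [F [P id]]]] / [T [T [F [P id]]] & [F [F [P id]] . [P id]]]]

5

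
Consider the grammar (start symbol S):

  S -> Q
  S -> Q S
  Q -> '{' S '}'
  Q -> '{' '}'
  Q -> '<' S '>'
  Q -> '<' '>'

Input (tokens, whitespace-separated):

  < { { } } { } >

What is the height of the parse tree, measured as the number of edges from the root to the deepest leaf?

[S [Q < [S [Q { [S [Q { }]] }] [S [Q { }]]] >]]

6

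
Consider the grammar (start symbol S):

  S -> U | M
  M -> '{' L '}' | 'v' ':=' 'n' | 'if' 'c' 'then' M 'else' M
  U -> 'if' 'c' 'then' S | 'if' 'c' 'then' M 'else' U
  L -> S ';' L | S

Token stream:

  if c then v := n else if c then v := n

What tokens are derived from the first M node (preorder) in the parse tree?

[S [U if c then [M v := n] else [U if c then [S [M v := n]]]]]

v := n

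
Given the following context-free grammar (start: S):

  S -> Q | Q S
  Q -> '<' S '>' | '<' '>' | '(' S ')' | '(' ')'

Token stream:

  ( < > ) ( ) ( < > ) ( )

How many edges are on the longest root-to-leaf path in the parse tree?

[S [Q ( [S [Q < >]] )] [S [Q ( )] [S [Q ( [S [Q < >]] )] [S [Q ( )]]]]]

6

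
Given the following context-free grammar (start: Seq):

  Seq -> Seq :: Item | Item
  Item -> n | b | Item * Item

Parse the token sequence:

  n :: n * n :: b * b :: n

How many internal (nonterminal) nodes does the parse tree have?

12

[Seq [Seq [Seq [Seq [Item n]] :: [Item [Item n] * [Item n]]] :: [Item [Item b] * [Item b]]] :: [Item n]]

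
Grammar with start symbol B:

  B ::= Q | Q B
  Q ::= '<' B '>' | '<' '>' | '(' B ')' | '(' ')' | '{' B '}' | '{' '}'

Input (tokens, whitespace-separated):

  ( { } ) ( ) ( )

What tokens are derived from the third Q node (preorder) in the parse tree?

[B [Q ( [B [Q { }]] )] [B [Q ( )] [B [Q ( )]]]]

( )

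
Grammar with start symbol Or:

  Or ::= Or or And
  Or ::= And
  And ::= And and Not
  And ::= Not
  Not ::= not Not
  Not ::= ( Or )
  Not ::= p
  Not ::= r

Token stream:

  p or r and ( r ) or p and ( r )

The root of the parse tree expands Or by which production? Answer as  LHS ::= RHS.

[Or [Or [Or [And [Not p]]] or [And [And [Not r]] and [Not ( [Or [And [Not r]]] )]]] or [And [And [Not p]] and [Not ( [Or [And [Not r]]] )]]]

Or ::= Or or And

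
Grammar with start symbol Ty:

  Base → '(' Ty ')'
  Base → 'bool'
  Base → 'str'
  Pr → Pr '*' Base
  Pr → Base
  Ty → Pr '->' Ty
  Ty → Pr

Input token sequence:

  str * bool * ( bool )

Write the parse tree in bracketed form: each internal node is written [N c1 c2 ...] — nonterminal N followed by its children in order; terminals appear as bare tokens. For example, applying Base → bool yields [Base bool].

Ty
Pr
Pr * Base
Pr * Base * Base
Base * Base * Base
str * Base * Base
str * bool * Base
str * bool * ( Ty )
str * bool * ( Pr )
str * bool * ( Base )
str * bool * ( bool )

[Ty [Pr [Pr [Pr [Base str]] * [Base bool]] * [Base ( [Ty [Pr [Base bool]]] )]]]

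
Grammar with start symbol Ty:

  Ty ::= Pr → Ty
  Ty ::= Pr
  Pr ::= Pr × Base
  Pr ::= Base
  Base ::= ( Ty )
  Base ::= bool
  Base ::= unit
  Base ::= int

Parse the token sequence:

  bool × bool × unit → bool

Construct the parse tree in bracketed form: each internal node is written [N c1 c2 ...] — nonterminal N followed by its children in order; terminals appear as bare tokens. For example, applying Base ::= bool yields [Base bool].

Ty
Pr → Ty
Pr × Base → Ty
Pr × Base × Base → Ty
Base × Base × Base → Ty
bool × Base × Base → Ty
bool × bool × Base → Ty
bool × bool × unit → Ty
bool × bool × unit → Pr
bool × bool × unit → Base
bool × bool × unit → bool

[Ty [Pr [Pr [Pr [Base bool]] × [Base bool]] × [Base unit]] → [Ty [Pr [Base bool]]]]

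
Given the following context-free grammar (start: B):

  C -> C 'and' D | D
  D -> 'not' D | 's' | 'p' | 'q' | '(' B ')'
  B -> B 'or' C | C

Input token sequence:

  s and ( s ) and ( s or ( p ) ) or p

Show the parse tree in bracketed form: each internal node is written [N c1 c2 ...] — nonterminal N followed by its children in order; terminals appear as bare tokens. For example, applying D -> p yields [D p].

[B [B [C [C [C [D s]] and [D ( [B [C [D s]]] )]] and [D ( [B [B [C [D s]]] or [C [D ( [B [C [D p]]] )]]] )]]] or [C [D p]]]

B
B or C
C or C
C and D or C
C and D and D or C
D and D and D or C
s and D and D or C
s and ( B ) and D or C
s and ( C ) and D or C
s and ( D ) and D or C
s and ( s ) and D or C
s and ( s ) and ( B ) or C
s and ( s ) and ( B or C ) or C
s and ( s ) and ( C or C ) or C
s and ( s ) and ( D or C ) or C
s and ( s ) and ( s or C ) or C
s and ( s ) and ( s or D ) or C
s and ( s ) and ( s or ( B ) ) or C
s and ( s ) and ( s or ( C ) ) or C
s and ( s ) and ( s or ( D ) ) or C
s and ( s ) and ( s or ( p ) ) or C
s and ( s ) and ( s or ( p ) ) or D
s and ( s ) and ( s or ( p ) ) or p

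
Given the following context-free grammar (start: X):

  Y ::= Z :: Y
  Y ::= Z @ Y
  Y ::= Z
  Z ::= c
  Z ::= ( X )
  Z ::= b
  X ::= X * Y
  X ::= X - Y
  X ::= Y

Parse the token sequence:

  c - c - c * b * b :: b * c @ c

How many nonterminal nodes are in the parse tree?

[X [X [X [X [X [X [Y [Z c]]] - [Y [Z c]]] - [Y [Z c]]] * [Y [Z b]]] * [Y [Z b] :: [Y [Z b]]]] * [Y [Z c] @ [Y [Z c]]]]

22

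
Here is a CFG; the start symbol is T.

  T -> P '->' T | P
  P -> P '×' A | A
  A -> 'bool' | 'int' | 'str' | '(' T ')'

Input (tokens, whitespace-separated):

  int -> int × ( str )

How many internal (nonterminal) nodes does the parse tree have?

11

[T [P [A int]] -> [T [P [P [A int]] × [A ( [T [P [A str]]] )]]]]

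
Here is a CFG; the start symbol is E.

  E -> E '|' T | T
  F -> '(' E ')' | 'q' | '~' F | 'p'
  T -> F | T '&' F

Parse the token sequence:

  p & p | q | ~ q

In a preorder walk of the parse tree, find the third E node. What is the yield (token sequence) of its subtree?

p & p

[E [E [E [T [T [F p]] & [F p]]] | [T [F q]]] | [T [F ~ [F q]]]]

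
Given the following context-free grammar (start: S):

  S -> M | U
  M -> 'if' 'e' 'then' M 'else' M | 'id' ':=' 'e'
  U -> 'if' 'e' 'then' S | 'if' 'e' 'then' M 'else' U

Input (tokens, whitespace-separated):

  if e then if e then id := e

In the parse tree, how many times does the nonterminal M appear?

[S [U if e then [S [U if e then [S [M id := e]]]]]]

1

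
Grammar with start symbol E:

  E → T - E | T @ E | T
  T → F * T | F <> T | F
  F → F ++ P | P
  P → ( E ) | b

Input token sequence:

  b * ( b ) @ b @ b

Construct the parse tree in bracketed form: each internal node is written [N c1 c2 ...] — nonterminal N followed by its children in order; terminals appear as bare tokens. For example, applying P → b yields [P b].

E
T @ E
F * T @ E
P * T @ E
b * T @ E
b * F @ E
b * P @ E
b * ( E ) @ E
b * ( T ) @ E
b * ( F ) @ E
b * ( P ) @ E
b * ( b ) @ E
b * ( b ) @ T @ E
b * ( b ) @ F @ E
b * ( b ) @ P @ E
b * ( b ) @ b @ E
b * ( b ) @ b @ T
b * ( b ) @ b @ F
b * ( b ) @ b @ P
b * ( b ) @ b @ b

[E [T [F [P b]] * [T [F [P ( [E [T [F [P b]]]] )]]]] @ [E [T [F [P b]]] @ [E [T [F [P b]]]]]]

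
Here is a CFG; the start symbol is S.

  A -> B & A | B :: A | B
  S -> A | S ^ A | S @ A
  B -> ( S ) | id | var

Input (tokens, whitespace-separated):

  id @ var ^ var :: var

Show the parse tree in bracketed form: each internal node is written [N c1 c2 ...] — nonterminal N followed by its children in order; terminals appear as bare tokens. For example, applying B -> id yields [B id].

S
S ^ A
S @ A ^ A
A @ A ^ A
B @ A ^ A
id @ A ^ A
id @ B ^ A
id @ var ^ A
id @ var ^ B :: A
id @ var ^ var :: A
id @ var ^ var :: B
id @ var ^ var :: var

[S [S [S [A [B id]]] @ [A [B var]]] ^ [A [B var] :: [A [B var]]]]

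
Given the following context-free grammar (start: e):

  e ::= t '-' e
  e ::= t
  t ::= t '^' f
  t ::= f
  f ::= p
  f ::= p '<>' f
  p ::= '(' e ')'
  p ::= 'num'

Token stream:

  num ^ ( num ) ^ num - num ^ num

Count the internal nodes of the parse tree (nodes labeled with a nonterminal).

21

[e [t [t [t [f [p num]]] ^ [f [p ( [e [t [f [p num]]]] )]]] ^ [f [p num]]] - [e [t [t [f [p num]]] ^ [f [p num]]]]]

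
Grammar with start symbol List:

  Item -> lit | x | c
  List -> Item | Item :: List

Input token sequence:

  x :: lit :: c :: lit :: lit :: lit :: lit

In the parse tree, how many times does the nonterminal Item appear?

7

[List [Item x] :: [List [Item lit] :: [List [Item c] :: [List [Item lit] :: [List [Item lit] :: [List [Item lit] :: [List [Item lit]]]]]]]]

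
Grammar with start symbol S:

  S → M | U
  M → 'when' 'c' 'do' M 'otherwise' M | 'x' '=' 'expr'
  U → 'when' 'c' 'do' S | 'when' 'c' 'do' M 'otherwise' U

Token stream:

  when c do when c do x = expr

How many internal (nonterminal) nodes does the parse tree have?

6

[S [U when c do [S [U when c do [S [M x = expr]]]]]]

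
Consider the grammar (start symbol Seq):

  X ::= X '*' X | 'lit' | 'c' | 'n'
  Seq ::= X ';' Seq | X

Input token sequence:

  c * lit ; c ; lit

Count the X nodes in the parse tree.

5

[Seq [X [X c] * [X lit]] ; [Seq [X c] ; [Seq [X lit]]]]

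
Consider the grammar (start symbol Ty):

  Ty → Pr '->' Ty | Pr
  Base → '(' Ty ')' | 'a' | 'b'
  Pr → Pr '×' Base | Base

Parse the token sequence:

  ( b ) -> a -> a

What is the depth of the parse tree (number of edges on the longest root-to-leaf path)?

6

[Ty [Pr [Base ( [Ty [Pr [Base b]]] )]] -> [Ty [Pr [Base a]] -> [Ty [Pr [Base a]]]]]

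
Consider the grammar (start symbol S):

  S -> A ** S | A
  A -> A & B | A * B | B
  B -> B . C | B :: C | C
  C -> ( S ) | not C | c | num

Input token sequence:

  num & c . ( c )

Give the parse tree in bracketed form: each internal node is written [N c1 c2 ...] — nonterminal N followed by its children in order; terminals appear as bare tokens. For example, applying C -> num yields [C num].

[S [A [A [B [C num]]] & [B [B [C c]] . [C ( [S [A [B [C c]]]] )]]]]

S
A
A & B
B & B
C & B
num & B
num & B . C
num & C . C
num & c . C
num & c . ( S )
num & c . ( A )
num & c . ( B )
num & c . ( C )
num & c . ( c )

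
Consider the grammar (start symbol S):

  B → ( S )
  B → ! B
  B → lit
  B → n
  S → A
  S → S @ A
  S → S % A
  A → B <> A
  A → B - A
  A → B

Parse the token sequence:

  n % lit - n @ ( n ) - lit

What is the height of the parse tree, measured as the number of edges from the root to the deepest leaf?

[S [S [S [A [B n]]] % [A [B lit] - [A [B n]]]] @ [A [B ( [S [A [B n]]] )] - [A [B lit]]]]

6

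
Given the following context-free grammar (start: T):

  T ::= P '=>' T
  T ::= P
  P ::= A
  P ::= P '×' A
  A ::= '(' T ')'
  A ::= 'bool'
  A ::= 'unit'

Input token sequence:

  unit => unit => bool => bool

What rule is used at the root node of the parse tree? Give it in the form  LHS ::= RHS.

T ::= P '=>' T

[T [P [A unit]] => [T [P [A unit]] => [T [P [A bool]] => [T [P [A bool]]]]]]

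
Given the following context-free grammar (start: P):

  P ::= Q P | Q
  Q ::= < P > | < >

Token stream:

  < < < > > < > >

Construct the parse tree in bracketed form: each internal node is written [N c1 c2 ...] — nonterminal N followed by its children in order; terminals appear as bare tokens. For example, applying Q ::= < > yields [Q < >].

[P [Q < [P [Q < [P [Q < >]] >] [P [Q < >]]] >]]

P
Q
< P >
< Q P >
< < P > P >
< < Q > P >
< < < > > P >
< < < > > Q >
< < < > > < > >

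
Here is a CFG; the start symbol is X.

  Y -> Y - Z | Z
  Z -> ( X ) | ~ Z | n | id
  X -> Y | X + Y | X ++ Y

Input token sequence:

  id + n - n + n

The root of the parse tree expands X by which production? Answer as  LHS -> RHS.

X -> X + Y

[X [X [X [Y [Z id]]] + [Y [Y [Z n]] - [Z n]]] + [Y [Z n]]]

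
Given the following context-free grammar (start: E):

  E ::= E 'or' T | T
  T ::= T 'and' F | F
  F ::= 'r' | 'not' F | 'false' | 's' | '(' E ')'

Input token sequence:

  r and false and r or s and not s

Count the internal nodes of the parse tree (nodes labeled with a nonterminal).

[E [E [T [T [T [F r]] and [F false]] and [F r]]] or [T [T [F s]] and [F not [F s]]]]

13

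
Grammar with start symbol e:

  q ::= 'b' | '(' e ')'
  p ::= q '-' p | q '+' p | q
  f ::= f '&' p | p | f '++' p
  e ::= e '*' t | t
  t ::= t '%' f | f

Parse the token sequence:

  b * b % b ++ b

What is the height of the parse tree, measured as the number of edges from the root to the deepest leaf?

6

[e [e [t [f [p [q b]]]]] * [t [t [f [p [q b]]]] % [f [f [p [q b]]] ++ [p [q b]]]]]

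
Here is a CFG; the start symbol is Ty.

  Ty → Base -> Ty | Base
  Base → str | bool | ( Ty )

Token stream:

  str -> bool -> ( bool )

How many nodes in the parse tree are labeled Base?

[Ty [Base str] -> [Ty [Base bool] -> [Ty [Base ( [Ty [Base bool]] )]]]]

4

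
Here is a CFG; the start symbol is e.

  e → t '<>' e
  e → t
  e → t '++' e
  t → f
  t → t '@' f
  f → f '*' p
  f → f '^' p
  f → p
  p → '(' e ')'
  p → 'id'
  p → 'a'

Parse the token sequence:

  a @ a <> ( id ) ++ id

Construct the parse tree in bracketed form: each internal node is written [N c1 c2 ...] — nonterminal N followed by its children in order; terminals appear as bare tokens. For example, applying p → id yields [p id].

e
t <> e
t @ f <> e
f @ f <> e
p @ f <> e
a @ f <> e
a @ p <> e
a @ a <> e
a @ a <> t ++ e
a @ a <> f ++ e
a @ a <> p ++ e
a @ a <> ( e ) ++ e
a @ a <> ( t ) ++ e
a @ a <> ( f ) ++ e
a @ a <> ( p ) ++ e
a @ a <> ( id ) ++ e
a @ a <> ( id ) ++ t
a @ a <> ( id ) ++ f
a @ a <> ( id ) ++ p
a @ a <> ( id ) ++ id

[e [t [t [f [p a]]] @ [f [p a]]] <> [e [t [f [p ( [e [t [f [p id]]]] )]]] ++ [e [t [f [p id]]]]]]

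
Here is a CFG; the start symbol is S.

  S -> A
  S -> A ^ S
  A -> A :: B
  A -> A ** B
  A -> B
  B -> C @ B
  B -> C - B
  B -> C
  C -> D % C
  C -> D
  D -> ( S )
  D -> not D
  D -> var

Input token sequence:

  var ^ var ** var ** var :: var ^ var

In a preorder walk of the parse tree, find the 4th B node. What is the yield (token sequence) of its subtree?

var

[S [A [B [C [D var]]]] ^ [S [A [A [A [A [B [C [D var]]]] ** [B [C [D var]]]] ** [B [C [D var]]]] :: [B [C [D var]]]] ^ [S [A [B [C [D var]]]]]]]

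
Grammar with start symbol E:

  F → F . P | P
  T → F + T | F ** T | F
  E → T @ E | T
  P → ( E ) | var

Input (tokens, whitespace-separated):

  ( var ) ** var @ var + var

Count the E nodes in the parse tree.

[E [T [F [P ( [E [T [F [P var]]]] )]] ** [T [F [P var]]]] @ [E [T [F [P var]] + [T [F [P var]]]]]]

3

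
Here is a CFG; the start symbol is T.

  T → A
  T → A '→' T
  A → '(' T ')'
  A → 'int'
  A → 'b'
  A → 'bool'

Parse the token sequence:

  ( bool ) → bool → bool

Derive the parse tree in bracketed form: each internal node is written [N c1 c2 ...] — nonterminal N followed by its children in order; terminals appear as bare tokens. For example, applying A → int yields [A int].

T
A → T
( T ) → T
( A ) → T
( bool ) → T
( bool ) → A → T
( bool ) → bool → T
( bool ) → bool → A
( bool ) → bool → bool

[T [A ( [T [A bool]] )] → [T [A bool] → [T [A bool]]]]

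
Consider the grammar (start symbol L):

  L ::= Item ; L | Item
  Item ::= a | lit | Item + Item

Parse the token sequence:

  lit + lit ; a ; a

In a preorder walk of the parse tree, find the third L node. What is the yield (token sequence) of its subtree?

a

[L [Item [Item lit] + [Item lit]] ; [L [Item a] ; [L [Item a]]]]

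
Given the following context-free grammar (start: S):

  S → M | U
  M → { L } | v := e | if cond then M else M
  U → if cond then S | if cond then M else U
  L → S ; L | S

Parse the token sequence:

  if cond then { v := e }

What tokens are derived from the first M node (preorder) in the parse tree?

[S [U if cond then [S [M { [L [S [M v := e]]] }]]]]

{ v := e }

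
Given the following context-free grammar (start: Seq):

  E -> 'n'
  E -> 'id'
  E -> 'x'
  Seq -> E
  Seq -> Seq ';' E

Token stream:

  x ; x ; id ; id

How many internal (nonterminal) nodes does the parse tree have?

8

[Seq [Seq [Seq [Seq [E x]] ; [E x]] ; [E id]] ; [E id]]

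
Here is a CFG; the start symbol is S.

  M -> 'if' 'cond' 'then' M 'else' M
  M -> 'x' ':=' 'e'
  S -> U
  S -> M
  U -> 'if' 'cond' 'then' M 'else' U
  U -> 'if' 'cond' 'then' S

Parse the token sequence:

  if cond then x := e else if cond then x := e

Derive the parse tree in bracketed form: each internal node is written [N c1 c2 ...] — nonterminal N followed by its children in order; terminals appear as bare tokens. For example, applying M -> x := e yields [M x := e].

S
U
if cond then M else U
if cond then x := e else U
if cond then x := e else if cond then S
if cond then x := e else if cond then M
if cond then x := e else if cond then x := e

[S [U if cond then [M x := e] else [U if cond then [S [M x := e]]]]]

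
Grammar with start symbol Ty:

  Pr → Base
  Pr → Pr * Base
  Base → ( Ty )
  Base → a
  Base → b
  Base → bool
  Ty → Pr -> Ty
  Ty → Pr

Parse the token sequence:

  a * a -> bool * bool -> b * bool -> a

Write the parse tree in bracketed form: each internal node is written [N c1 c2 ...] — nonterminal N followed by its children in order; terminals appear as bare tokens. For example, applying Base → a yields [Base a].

[Ty [Pr [Pr [Base a]] * [Base a]] -> [Ty [Pr [Pr [Base bool]] * [Base bool]] -> [Ty [Pr [Pr [Base b]] * [Base bool]] -> [Ty [Pr [Base a]]]]]]

Ty
Pr -> Ty
Pr * Base -> Ty
Base * Base -> Ty
a * Base -> Ty
a * a -> Ty
a * a -> Pr -> Ty
a * a -> Pr * Base -> Ty
a * a -> Base * Base -> Ty
a * a -> bool * Base -> Ty
a * a -> bool * bool -> Ty
a * a -> bool * bool -> Pr -> Ty
a * a -> bool * bool -> Pr * Base -> Ty
a * a -> bool * bool -> Base * Base -> Ty
a * a -> bool * bool -> b * Base -> Ty
a * a -> bool * bool -> b * bool -> Ty
a * a -> bool * bool -> b * bool -> Pr
a * a -> bool * bool -> b * bool -> Base
a * a -> bool * bool -> b * bool -> a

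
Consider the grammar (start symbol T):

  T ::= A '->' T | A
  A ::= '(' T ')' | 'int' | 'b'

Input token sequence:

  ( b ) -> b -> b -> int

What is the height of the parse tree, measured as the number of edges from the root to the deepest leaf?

5

[T [A ( [T [A b]] )] -> [T [A b] -> [T [A b] -> [T [A int]]]]]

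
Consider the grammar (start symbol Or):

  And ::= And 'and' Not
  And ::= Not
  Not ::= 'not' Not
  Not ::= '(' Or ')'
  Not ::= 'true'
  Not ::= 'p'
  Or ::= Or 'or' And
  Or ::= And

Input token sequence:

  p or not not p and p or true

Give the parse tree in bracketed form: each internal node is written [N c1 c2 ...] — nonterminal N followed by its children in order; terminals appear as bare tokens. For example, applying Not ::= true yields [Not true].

Or
Or or And
Or or And or And
And or And or And
Not or And or And
p or And or And
p or And and Not or And
p or Not and Not or And
p or not Not and Not or And
p or not not Not and Not or And
p or not not p and Not or And
p or not not p and p or And
p or not not p and p or Not
p or not not p and p or true

[Or [Or [Or [And [Not p]]] or [And [And [Not not [Not not [Not p]]]] and [Not p]]] or [And [Not true]]]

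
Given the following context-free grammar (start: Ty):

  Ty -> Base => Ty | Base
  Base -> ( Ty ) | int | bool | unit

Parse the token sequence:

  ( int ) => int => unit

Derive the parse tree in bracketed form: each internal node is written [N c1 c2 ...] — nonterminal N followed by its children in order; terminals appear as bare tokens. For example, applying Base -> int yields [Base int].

[Ty [Base ( [Ty [Base int]] )] => [Ty [Base int] => [Ty [Base unit]]]]

Ty
Base => Ty
( Ty ) => Ty
( Base ) => Ty
( int ) => Ty
( int ) => Base => Ty
( int ) => int => Ty
( int ) => int => Base
( int ) => int => unit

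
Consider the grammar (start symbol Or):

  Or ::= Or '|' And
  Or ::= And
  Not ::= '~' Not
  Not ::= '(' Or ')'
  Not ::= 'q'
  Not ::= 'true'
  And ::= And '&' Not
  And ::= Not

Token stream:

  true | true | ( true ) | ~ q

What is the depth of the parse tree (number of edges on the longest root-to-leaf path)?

7

[Or [Or [Or [Or [And [Not true]]] | [And [Not true]]] | [And [Not ( [Or [And [Not true]]] )]]] | [And [Not ~ [Not q]]]]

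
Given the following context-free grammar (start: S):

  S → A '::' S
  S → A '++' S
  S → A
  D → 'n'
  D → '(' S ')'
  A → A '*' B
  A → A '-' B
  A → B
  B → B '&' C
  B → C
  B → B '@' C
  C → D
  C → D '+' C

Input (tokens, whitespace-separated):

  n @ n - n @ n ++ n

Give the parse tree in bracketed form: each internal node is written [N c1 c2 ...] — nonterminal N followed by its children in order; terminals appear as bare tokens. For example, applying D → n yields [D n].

[S [A [A [B [B [C [D n]]] @ [C [D n]]]] - [B [B [C [D n]]] @ [C [D n]]]] ++ [S [A [B [C [D n]]]]]]

S
A ++ S
A - B ++ S
B - B ++ S
B @ C - B ++ S
C @ C - B ++ S
D @ C - B ++ S
n @ C - B ++ S
n @ D - B ++ S
n @ n - B ++ S
n @ n - B @ C ++ S
n @ n - C @ C ++ S
n @ n - D @ C ++ S
n @ n - n @ C ++ S
n @ n - n @ D ++ S
n @ n - n @ n ++ S
n @ n - n @ n ++ A
n @ n - n @ n ++ B
n @ n - n @ n ++ C
n @ n - n @ n ++ D
n @ n - n @ n ++ n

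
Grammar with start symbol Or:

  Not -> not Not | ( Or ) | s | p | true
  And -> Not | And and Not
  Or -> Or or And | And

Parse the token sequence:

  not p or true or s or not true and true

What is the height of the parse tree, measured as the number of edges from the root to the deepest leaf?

[Or [Or [Or [Or [And [Not not [Not p]]]] or [And [Not true]]] or [And [Not s]]] or [And [And [Not not [Not true]]] and [Not true]]]

7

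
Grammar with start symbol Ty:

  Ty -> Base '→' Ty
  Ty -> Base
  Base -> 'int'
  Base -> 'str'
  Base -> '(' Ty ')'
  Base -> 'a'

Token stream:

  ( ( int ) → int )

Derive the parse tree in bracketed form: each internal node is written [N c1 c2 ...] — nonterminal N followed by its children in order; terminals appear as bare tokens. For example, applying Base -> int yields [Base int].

Ty
Base
( Ty )
( Base → Ty )
( ( Ty ) → Ty )
( ( Base ) → Ty )
( ( int ) → Ty )
( ( int ) → Base )
( ( int ) → int )

[Ty [Base ( [Ty [Base ( [Ty [Base int]] )] → [Ty [Base int]]] )]]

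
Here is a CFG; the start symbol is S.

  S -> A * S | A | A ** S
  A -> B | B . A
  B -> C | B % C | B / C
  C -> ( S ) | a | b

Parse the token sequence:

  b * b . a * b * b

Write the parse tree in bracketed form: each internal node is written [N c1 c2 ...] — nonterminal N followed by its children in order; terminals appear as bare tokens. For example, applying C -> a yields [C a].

S
A * S
B * S
C * S
b * S
b * A * S
b * B . A * S
b * C . A * S
b * b . A * S
b * b . B * S
b * b . C * S
b * b . a * S
b * b . a * A * S
b * b . a * B * S
b * b . a * C * S
b * b . a * b * S
b * b . a * b * A
b * b . a * b * B
b * b . a * b * C
b * b . a * b * b

[S [A [B [C b]]] * [S [A [B [C b]] . [A [B [C a]]]] * [S [A [B [C b]]] * [S [A [B [C b]]]]]]]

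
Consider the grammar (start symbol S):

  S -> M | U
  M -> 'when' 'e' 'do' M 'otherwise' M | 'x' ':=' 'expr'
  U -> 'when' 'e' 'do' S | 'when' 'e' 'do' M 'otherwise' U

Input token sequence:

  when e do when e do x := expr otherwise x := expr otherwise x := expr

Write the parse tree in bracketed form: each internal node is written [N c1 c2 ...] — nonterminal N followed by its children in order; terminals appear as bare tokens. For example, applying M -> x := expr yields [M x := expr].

[S [M when e do [M when e do [M x := expr] otherwise [M x := expr]] otherwise [M x := expr]]]

S
M
when e do M otherwise M
when e do when e do M otherwise M otherwise M
when e do when e do x := expr otherwise M otherwise M
when e do when e do x := expr otherwise x := expr otherwise M
when e do when e do x := expr otherwise x := expr otherwise x := expr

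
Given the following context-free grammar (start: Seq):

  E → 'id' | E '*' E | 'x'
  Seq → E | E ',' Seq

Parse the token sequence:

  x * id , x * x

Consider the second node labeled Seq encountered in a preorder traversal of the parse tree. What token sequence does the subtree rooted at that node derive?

x * x

[Seq [E [E x] * [E id]] , [Seq [E [E x] * [E x]]]]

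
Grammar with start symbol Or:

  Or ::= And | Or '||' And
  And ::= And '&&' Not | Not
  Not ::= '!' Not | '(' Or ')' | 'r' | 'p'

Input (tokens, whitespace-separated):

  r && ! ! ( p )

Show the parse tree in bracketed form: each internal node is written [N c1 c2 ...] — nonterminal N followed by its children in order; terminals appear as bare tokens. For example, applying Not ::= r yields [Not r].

[Or [And [And [Not r]] && [Not ! [Not ! [Not ( [Or [And [Not p]]] )]]]]]

Or
And
And && Not
Not && Not
r && Not
r && ! Not
r && ! ! Not
r && ! ! ( Or )
r && ! ! ( And )
r && ! ! ( Not )
r && ! ! ( p )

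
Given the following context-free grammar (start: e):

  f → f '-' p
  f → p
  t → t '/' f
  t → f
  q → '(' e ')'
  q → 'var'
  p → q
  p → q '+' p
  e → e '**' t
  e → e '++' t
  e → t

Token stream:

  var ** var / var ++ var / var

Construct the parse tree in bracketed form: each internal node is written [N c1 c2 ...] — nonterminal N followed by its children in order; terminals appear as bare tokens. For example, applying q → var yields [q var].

e
e ++ t
e ** t ++ t
t ** t ++ t
f ** t ++ t
p ** t ++ t
q ** t ++ t
var ** t ++ t
var ** t / f ++ t
var ** f / f ++ t
var ** p / f ++ t
var ** q / f ++ t
var ** var / f ++ t
var ** var / p ++ t
var ** var / q ++ t
var ** var / var ++ t
var ** var / var ++ t / f
var ** var / var ++ f / f
var ** var / var ++ p / f
var ** var / var ++ q / f
var ** var / var ++ var / f
var ** var / var ++ var / p
var ** var / var ++ var / q
var ** var / var ++ var / var

[e [e [e [t [f [p [q var]]]]] ** [t [t [f [p [q var]]]] / [f [p [q var]]]]] ++ [t [t [f [p [q var]]]] / [f [p [q var]]]]]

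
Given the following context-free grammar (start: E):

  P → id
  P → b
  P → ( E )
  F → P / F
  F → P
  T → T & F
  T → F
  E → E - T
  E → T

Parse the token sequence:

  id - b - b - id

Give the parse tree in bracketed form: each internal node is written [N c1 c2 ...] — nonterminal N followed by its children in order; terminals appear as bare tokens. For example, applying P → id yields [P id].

[E [E [E [E [T [F [P id]]]] - [T [F [P b]]]] - [T [F [P b]]]] - [T [F [P id]]]]

E
E - T
E - T - T
E - T - T - T
T - T - T - T
F - T - T - T
P - T - T - T
id - T - T - T
id - F - T - T
id - P - T - T
id - b - T - T
id - b - F - T
id - b - P - T
id - b - b - T
id - b - b - F
id - b - b - P
id - b - b - id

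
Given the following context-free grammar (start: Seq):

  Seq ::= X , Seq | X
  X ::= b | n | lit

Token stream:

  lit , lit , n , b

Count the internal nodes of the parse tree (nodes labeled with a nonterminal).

8

[Seq [X lit] , [Seq [X lit] , [Seq [X n] , [Seq [X b]]]]]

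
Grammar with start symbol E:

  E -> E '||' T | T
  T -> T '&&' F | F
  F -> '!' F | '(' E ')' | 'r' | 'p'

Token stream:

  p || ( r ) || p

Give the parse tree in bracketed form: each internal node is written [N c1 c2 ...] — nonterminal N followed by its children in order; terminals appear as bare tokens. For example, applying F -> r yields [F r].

[E [E [E [T [F p]]] || [T [F ( [E [T [F r]]] )]]] || [T [F p]]]

E
E || T
E || T || T
T || T || T
F || T || T
p || T || T
p || F || T
p || ( E ) || T
p || ( T ) || T
p || ( F ) || T
p || ( r ) || T
p || ( r ) || F
p || ( r ) || p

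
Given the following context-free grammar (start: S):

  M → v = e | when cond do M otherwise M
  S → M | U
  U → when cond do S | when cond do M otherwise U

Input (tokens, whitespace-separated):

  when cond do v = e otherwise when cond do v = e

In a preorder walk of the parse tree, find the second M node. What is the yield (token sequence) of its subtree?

[S [U when cond do [M v = e] otherwise [U when cond do [S [M v = e]]]]]

v = e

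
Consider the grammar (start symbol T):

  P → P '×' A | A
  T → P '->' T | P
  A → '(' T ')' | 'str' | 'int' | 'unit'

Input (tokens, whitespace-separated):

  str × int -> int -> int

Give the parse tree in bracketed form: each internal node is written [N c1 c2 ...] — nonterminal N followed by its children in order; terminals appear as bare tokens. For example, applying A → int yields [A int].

T
P -> T
P × A -> T
A × A -> T
str × A -> T
str × int -> T
str × int -> P -> T
str × int -> A -> T
str × int -> int -> T
str × int -> int -> P
str × int -> int -> A
str × int -> int -> int

[T [P [P [A str]] × [A int]] -> [T [P [A int]] -> [T [P [A int]]]]]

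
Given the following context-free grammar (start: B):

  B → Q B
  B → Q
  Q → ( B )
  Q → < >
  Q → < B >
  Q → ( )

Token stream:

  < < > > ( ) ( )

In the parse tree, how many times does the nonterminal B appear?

4

[B [Q < [B [Q < >]] >] [B [Q ( )] [B [Q ( )]]]]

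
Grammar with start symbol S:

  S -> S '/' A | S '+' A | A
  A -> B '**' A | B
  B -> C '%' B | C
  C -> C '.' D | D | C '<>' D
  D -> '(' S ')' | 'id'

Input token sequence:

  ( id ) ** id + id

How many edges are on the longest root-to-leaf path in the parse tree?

11

[S [S [A [B [C [D ( [S [A [B [C [D id]]]]] )]]] ** [A [B [C [D id]]]]]] + [A [B [C [D id]]]]]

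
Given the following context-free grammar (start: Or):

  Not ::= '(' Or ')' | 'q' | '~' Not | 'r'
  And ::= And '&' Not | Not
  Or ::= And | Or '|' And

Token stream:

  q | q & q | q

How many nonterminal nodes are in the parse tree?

11

[Or [Or [Or [And [Not q]]] | [And [And [Not q]] & [Not q]]] | [And [Not q]]]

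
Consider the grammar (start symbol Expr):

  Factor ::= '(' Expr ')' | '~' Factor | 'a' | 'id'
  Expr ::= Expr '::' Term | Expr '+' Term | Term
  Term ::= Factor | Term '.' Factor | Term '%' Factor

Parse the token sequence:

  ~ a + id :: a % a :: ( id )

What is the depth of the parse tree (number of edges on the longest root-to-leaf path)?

7

[Expr [Expr [Expr [Expr [Term [Factor ~ [Factor a]]]] + [Term [Factor id]]] :: [Term [Term [Factor a]] % [Factor a]]] :: [Term [Factor ( [Expr [Term [Factor id]]] )]]]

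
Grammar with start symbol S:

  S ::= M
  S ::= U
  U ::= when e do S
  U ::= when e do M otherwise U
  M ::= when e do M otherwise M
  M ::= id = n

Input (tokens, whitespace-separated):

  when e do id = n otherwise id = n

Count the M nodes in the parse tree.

[S [M when e do [M id = n] otherwise [M id = n]]]

3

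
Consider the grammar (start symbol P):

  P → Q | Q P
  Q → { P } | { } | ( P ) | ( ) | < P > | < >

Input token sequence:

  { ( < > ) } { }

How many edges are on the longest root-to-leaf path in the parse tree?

6

[P [Q { [P [Q ( [P [Q < >]] )]] }] [P [Q { }]]]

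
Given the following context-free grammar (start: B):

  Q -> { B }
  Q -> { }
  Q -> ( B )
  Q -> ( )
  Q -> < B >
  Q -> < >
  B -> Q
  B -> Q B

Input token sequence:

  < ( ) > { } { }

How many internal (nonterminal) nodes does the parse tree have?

[B [Q < [B [Q ( )]] >] [B [Q { }] [B [Q { }]]]]

8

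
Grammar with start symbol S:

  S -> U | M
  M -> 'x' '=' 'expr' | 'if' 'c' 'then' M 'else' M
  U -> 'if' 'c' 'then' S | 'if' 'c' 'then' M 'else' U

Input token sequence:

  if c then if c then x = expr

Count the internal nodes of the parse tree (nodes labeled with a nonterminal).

[S [U if c then [S [U if c then [S [M x = expr]]]]]]

6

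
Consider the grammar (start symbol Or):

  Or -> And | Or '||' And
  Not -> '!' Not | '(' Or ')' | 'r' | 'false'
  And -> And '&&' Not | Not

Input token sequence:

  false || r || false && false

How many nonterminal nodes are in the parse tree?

[Or [Or [Or [And [Not false]]] || [And [Not r]]] || [And [And [Not false]] && [Not false]]]

11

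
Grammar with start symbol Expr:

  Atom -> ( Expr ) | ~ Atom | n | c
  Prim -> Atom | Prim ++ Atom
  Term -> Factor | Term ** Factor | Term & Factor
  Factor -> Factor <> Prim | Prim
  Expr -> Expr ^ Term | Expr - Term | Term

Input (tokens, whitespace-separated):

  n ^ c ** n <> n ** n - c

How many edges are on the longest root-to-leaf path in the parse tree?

[Expr [Expr [Expr [Term [Factor [Prim [Atom n]]]]] ^ [Term [Term [Term [Factor [Prim [Atom c]]]] ** [Factor [Factor [Prim [Atom n]]] <> [Prim [Atom n]]]] ** [Factor [Prim [Atom n]]]]] - [Term [Factor [Prim [Atom c]]]]]

8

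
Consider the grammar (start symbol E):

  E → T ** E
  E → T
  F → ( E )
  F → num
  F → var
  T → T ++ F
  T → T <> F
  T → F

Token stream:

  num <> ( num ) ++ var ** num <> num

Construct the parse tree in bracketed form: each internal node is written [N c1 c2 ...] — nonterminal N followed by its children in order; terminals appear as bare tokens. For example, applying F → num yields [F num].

[E [T [T [T [F num]] <> [F ( [E [T [F num]]] )]] ++ [F var]] ** [E [T [T [F num]] <> [F num]]]]

E
T ** E
T ++ F ** E
T <> F ++ F ** E
F <> F ++ F ** E
num <> F ++ F ** E
num <> ( E ) ++ F ** E
num <> ( T ) ++ F ** E
num <> ( F ) ++ F ** E
num <> ( num ) ++ F ** E
num <> ( num ) ++ var ** E
num <> ( num ) ++ var ** T
num <> ( num ) ++ var ** T <> F
num <> ( num ) ++ var ** F <> F
num <> ( num ) ++ var ** num <> F
num <> ( num ) ++ var ** num <> num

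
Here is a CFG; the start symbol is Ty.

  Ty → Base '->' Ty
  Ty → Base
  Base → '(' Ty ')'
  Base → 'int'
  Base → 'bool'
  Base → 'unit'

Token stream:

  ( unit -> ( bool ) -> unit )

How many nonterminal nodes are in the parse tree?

10

[Ty [Base ( [Ty [Base unit] -> [Ty [Base ( [Ty [Base bool]] )] -> [Ty [Base unit]]]] )]]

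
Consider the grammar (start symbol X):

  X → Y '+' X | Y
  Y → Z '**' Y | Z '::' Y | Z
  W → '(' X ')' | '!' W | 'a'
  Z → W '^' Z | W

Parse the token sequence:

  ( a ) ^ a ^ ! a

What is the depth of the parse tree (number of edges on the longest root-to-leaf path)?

8

[X [Y [Z [W ( [X [Y [Z [W a]]]] )] ^ [Z [W a] ^ [Z [W ! [W a]]]]]]]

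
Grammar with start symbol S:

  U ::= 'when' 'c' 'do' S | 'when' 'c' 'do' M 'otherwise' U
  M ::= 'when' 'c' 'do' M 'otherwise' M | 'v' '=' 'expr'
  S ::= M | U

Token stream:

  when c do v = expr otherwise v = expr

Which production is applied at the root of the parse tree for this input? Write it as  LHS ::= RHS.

[S [M when c do [M v = expr] otherwise [M v = expr]]]

S ::= M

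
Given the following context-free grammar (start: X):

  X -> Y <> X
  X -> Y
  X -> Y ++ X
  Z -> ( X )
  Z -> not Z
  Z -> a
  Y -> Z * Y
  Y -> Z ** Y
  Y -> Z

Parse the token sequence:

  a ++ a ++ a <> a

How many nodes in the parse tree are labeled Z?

[X [Y [Z a]] ++ [X [Y [Z a]] ++ [X [Y [Z a]] <> [X [Y [Z a]]]]]]

4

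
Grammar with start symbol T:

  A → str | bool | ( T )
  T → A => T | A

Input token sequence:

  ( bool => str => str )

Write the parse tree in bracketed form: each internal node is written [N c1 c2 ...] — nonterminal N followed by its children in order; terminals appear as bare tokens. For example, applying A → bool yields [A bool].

T
A
( T )
( A => T )
( bool => T )
( bool => A => T )
( bool => str => T )
( bool => str => A )
( bool => str => str )

[T [A ( [T [A bool] => [T [A str] => [T [A str]]]] )]]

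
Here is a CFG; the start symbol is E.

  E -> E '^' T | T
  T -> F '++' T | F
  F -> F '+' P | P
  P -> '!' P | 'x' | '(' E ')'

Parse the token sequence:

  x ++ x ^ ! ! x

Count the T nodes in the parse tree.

3

[E [E [T [F [P x]] ++ [T [F [P x]]]]] ^ [T [F [P ! [P ! [P x]]]]]]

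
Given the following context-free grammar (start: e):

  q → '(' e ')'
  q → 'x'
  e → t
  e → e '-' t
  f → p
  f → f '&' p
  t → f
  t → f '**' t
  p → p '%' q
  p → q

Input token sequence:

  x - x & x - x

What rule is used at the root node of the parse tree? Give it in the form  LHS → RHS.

e → e '-' t

[e [e [e [t [f [p [q x]]]]] - [t [f [f [p [q x]]] & [p [q x]]]]] - [t [f [p [q x]]]]]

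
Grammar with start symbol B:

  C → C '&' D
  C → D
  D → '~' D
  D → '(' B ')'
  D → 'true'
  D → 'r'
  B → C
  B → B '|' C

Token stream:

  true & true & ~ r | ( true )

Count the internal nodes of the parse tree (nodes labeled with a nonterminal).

[B [B [C [C [C [D true]] & [D true]] & [D ~ [D r]]]] | [C [D ( [B [C [D true]]] )]]]

14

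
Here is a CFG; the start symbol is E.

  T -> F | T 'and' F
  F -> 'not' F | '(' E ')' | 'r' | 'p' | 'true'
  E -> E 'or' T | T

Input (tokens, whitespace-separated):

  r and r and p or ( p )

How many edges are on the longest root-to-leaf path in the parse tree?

[E [E [T [T [T [F r]] and [F r]] and [F p]]] or [T [F ( [E [T [F p]]] )]]]

6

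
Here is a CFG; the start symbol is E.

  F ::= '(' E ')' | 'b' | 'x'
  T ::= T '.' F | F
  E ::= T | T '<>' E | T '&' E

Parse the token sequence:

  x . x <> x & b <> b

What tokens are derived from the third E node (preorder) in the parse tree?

b <> b

[E [T [T [F x]] . [F x]] <> [E [T [F x]] & [E [T [F b]] <> [E [T [F b]]]]]]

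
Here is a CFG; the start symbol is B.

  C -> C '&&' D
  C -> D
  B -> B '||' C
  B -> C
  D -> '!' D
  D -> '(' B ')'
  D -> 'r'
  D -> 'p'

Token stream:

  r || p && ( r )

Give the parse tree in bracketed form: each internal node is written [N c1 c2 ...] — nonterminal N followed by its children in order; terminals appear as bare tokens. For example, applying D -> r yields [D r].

[B [B [C [D r]]] || [C [C [D p]] && [D ( [B [C [D r]]] )]]]

B
B || C
C || C
D || C
r || C
r || C && D
r || D && D
r || p && D
r || p && ( B )
r || p && ( C )
r || p && ( D )
r || p && ( r )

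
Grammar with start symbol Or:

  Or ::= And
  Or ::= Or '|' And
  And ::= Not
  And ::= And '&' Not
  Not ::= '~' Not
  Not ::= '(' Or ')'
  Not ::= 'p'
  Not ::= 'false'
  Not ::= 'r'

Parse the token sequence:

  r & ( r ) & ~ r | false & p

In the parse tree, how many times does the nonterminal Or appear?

3

[Or [Or [And [And [And [Not r]] & [Not ( [Or [And [Not r]]] )]] & [Not ~ [Not r]]]] | [And [And [Not false]] & [Not p]]]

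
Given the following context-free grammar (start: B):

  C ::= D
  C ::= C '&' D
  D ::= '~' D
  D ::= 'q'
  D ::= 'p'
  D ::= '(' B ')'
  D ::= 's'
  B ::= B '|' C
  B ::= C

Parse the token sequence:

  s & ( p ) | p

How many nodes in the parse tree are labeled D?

[B [B [C [C [D s]] & [D ( [B [C [D p]]] )]]] | [C [D p]]]

4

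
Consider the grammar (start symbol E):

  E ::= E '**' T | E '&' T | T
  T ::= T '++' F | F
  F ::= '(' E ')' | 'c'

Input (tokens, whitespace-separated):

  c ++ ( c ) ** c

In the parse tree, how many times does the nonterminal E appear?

3

[E [E [T [T [F c]] ++ [F ( [E [T [F c]]] )]]] ** [T [F c]]]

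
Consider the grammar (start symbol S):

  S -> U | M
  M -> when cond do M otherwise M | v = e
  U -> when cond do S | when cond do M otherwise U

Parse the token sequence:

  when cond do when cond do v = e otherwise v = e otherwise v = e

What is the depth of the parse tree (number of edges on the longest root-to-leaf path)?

[S [M when cond do [M when cond do [M v = e] otherwise [M v = e]] otherwise [M v = e]]]

4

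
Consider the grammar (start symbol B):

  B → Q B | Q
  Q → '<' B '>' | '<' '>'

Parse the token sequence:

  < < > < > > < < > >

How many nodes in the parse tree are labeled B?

[B [Q < [B [Q < >] [B [Q < >]]] >] [B [Q < [B [Q < >]] >]]]

5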